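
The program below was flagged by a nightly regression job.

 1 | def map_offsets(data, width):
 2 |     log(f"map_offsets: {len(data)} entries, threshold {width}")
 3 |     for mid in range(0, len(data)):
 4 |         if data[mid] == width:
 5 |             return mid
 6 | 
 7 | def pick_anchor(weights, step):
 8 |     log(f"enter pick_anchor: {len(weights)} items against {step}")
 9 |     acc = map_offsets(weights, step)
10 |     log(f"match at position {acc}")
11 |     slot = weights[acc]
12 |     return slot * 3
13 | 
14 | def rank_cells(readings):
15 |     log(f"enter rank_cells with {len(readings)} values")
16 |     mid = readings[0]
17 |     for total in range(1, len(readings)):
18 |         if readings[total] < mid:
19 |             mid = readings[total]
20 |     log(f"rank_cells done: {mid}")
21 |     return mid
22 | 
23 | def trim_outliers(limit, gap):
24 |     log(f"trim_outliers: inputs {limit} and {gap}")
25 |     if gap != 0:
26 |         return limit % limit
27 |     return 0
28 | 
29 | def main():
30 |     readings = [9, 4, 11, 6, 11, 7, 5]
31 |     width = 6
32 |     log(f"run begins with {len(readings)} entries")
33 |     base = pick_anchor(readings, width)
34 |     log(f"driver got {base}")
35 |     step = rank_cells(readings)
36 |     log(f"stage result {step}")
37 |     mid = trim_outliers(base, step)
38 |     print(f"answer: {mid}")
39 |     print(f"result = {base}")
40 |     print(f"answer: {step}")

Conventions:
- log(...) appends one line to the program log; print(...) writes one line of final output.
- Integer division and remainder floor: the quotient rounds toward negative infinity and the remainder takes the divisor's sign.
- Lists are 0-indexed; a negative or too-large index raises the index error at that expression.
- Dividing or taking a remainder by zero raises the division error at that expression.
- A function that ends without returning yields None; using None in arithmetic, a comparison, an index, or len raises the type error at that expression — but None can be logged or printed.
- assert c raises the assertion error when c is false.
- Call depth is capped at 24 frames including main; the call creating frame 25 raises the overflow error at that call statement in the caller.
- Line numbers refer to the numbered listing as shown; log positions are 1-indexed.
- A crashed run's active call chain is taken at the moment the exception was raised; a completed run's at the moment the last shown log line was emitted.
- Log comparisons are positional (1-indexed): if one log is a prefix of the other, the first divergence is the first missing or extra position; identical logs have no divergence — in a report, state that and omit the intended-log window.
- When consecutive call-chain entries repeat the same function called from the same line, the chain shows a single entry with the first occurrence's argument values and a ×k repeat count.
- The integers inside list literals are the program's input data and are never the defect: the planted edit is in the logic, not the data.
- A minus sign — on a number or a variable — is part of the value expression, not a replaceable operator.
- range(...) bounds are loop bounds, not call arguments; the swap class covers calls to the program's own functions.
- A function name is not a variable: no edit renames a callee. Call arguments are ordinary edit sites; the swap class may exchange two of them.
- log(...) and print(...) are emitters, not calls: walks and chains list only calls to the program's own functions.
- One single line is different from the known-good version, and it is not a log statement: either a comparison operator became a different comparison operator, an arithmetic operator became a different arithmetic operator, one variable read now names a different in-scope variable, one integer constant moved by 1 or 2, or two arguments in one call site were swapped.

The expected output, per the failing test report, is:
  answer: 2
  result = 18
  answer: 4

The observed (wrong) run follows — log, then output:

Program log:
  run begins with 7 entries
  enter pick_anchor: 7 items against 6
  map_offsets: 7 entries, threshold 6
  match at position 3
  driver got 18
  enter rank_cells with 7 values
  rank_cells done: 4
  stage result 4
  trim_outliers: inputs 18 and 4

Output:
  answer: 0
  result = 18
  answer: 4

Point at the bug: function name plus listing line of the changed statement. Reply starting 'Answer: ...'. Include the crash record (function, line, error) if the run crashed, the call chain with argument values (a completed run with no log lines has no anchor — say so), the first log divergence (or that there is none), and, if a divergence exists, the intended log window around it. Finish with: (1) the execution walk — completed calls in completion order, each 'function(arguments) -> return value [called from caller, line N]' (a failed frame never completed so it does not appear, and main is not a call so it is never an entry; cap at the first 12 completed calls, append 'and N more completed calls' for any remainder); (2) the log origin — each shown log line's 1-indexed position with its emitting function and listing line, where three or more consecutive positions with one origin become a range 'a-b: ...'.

Answer: the defect is in trim_outliers at line 26.
The tell: Every logged value matches the working version; the printed result is what differs.
Call chain: main -> trim_outliers(18, 4) (called at line 37).
First divergence: none (the log streams are identical).
Execution walk:
  map_offsets([9, 4, 11, 6, 11, 7, 5], 6) -> 3  [called from pick_anchor, line 9]
  pick_anchor([9, 4, 11, 6, 11, 7, 5], 6) -> 18  [called from main, line 33]
  rank_cells([9, 4, 11, 6, 11, 7, 5]) -> 4  [called from main, line 35]
  trim_outliers(18, 4) -> 0  [called from main, line 37]
Log line origins:
  1: from main, line 32
  2: from pick_anchor, line 8
  3: from map_offsets, line 2
  4: from pick_anchor, line 10
  5: from main, line 34
  6: from rank_cells, line 15
  7: from rank_cells, line 20
  8: from main, line 36
  9: from trim_outliers, line 24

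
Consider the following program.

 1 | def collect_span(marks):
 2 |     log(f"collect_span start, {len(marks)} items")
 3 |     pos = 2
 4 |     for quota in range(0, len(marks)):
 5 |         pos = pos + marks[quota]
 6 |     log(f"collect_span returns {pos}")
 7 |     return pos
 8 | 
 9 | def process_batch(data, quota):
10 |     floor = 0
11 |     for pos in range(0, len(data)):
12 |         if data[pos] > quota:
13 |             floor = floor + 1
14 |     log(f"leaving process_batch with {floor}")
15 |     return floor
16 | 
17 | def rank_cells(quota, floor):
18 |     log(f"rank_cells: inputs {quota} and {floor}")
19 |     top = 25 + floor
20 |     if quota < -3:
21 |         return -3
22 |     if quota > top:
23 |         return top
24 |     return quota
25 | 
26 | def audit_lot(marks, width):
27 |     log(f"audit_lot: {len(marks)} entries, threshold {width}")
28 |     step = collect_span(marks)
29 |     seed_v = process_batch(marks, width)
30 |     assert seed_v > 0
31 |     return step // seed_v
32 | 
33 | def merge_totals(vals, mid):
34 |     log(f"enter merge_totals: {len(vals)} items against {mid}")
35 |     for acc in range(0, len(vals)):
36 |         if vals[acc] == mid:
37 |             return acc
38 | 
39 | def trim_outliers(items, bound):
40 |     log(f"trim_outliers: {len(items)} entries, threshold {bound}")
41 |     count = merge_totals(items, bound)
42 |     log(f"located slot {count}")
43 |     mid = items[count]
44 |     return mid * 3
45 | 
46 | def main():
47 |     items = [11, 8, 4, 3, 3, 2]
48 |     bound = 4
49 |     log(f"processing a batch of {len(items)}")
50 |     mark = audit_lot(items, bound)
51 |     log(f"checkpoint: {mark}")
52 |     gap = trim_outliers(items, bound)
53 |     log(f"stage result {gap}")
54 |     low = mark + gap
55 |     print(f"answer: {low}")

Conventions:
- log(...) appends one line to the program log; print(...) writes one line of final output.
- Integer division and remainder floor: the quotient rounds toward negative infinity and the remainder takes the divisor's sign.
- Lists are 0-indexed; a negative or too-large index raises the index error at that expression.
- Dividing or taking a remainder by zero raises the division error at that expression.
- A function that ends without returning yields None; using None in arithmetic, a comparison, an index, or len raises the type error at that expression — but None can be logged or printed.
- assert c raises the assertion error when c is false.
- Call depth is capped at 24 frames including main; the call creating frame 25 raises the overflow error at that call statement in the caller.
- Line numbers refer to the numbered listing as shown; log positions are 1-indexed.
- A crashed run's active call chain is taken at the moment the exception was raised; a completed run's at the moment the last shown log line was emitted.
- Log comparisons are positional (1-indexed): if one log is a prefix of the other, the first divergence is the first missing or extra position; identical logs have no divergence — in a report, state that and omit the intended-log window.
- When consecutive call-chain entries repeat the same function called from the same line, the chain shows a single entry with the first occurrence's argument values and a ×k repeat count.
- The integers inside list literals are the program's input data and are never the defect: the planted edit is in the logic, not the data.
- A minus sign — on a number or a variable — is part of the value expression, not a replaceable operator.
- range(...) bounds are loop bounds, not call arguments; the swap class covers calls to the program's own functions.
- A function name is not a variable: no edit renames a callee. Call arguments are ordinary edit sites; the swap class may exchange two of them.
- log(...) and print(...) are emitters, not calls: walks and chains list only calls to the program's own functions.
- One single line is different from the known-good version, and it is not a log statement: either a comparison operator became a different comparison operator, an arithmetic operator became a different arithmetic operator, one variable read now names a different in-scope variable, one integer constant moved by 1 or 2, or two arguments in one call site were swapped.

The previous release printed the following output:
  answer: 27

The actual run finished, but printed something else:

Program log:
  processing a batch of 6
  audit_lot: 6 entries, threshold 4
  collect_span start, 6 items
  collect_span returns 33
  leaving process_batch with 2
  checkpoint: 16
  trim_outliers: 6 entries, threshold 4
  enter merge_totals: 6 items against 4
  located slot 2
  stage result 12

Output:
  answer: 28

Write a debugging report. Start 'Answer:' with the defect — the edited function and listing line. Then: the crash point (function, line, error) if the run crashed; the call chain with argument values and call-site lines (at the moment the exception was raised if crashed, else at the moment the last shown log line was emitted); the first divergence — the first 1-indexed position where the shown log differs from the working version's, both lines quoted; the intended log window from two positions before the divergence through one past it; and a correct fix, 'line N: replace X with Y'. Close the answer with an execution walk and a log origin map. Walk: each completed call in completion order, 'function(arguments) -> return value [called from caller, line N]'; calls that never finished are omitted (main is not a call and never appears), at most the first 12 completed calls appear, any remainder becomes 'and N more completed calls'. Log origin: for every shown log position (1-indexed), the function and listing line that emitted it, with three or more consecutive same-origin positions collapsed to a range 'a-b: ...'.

Answer: the defect is in collect_span at line 3.
Key observation: Everything matches until log position 4, which reads 'collect_span returns 33' in place of 'collect_span returns 31'.
Call chain: main.
First divergence: at position 4 the run shows 'collect_span returns 33' where the working version logs 'collect_span returns 31'.
Intended log window:
  2: audit_lot: 6 entries, threshold 4
  3: collect_span start, 6 items
  4: collect_span returns 31
  5: leaving process_batch with 2
Execution walk:
  collect_span([11, 8, 4, 3, 3, 2]) -> 33  [called from audit_lot, line 28]
  process_batch([11, 8, 4, 3, 3, 2], 4) -> 2  [called from audit_lot, line 29]
  audit_lot([11, 8, 4, 3, 3, 2], 4) -> 16  [called from main, line 50]
  merge_totals([11, 8, 4, 3, 3, 2], 4) -> 2  [called from trim_outliers, line 41]
  trim_outliers([11, 8, 4, 3, 3, 2], 4) -> 12  [called from main, line 52]
Origin of each log line:
  1: emitted by main (line 49)
  2: emitted by audit_lot (line 27)
  3: emitted by collect_span (line 2)
  4: emitted by collect_span (line 6)
  5: emitted by process_batch (line 14)
  6: emitted by main (line 51)
  7: emitted by trim_outliers (line 40)
  8: emitted by merge_totals (line 34)
  9: emitted by trim_outliers (line 42)
  10: emitted by main (line 53)
A correct fix: line 3: replace `2` with `0`.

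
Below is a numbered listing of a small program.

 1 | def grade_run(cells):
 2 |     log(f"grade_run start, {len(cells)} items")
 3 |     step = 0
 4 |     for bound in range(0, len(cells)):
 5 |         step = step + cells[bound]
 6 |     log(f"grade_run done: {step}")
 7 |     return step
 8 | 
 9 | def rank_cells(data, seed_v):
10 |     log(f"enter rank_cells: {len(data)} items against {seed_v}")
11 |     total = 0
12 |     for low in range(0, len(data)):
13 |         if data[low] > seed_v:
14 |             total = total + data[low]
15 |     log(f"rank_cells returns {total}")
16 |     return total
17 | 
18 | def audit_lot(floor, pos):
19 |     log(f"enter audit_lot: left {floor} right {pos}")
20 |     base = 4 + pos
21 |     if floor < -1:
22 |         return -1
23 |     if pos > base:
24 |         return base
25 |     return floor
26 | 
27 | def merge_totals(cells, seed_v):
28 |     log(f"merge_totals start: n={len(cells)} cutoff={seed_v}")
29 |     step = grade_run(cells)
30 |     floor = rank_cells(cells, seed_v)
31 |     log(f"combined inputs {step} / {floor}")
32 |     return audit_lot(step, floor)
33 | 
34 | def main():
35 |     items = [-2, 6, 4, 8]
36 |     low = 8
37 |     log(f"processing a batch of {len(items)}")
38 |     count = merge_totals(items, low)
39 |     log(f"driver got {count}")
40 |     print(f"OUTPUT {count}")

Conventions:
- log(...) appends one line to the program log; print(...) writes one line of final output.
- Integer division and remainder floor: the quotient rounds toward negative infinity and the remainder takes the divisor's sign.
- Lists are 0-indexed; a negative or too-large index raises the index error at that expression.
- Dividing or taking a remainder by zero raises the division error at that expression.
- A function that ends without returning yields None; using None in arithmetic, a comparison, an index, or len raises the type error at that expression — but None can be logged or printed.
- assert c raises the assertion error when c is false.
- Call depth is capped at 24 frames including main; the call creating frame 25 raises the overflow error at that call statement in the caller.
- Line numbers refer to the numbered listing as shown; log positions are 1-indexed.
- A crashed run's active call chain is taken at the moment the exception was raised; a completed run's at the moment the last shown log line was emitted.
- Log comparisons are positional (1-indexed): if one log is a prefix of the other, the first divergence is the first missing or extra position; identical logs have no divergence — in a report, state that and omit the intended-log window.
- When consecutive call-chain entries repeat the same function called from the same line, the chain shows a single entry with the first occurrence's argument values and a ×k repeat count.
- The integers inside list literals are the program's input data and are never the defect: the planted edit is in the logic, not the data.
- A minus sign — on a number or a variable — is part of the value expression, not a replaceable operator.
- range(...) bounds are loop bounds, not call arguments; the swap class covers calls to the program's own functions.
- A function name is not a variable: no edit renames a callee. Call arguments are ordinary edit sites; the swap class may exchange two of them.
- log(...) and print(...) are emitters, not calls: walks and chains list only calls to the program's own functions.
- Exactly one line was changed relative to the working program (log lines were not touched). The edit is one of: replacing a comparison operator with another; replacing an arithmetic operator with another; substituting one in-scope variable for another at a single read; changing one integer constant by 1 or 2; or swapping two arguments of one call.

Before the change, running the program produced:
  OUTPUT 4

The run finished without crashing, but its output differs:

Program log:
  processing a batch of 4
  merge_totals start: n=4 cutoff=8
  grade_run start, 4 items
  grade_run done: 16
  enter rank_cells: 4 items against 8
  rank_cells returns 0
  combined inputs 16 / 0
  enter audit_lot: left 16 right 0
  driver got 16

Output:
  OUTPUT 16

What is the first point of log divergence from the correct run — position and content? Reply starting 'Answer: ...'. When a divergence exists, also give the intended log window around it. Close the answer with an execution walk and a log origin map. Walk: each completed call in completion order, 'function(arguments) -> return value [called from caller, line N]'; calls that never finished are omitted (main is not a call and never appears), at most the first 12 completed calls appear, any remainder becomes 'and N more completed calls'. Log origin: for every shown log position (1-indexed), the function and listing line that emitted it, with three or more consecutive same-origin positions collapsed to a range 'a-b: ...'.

Answer: at position 9 the run shows 'driver got 16' where the working version logs 'driver got 4'.
Intended log window:
  7: combined inputs 16 / 0
  8: enter audit_lot: left 16 right 0
  9: driver got 4
Execution walk:
  grade_run([-2, 6, 4, 8]) -> 16  [called from merge_totals, line 29]
  rank_cells([-2, 6, 4, 8], 8) -> 0  [called from merge_totals, line 30]
  audit_lot(16, 0) -> 16  [called from merge_totals, line 32]
  merge_totals([-2, 6, 4, 8], 8) -> 16  [called from main, line 38]
Log origins:
  1: from main, line 37
  2: from merge_totals, line 28
  3: from grade_run, line 2
  4: from grade_run, line 6
  5: from rank_cells, line 10
  6: from rank_cells, line 15
  7: from merge_totals, line 31
  8: from audit_lot, line 19
  9: from main, line 39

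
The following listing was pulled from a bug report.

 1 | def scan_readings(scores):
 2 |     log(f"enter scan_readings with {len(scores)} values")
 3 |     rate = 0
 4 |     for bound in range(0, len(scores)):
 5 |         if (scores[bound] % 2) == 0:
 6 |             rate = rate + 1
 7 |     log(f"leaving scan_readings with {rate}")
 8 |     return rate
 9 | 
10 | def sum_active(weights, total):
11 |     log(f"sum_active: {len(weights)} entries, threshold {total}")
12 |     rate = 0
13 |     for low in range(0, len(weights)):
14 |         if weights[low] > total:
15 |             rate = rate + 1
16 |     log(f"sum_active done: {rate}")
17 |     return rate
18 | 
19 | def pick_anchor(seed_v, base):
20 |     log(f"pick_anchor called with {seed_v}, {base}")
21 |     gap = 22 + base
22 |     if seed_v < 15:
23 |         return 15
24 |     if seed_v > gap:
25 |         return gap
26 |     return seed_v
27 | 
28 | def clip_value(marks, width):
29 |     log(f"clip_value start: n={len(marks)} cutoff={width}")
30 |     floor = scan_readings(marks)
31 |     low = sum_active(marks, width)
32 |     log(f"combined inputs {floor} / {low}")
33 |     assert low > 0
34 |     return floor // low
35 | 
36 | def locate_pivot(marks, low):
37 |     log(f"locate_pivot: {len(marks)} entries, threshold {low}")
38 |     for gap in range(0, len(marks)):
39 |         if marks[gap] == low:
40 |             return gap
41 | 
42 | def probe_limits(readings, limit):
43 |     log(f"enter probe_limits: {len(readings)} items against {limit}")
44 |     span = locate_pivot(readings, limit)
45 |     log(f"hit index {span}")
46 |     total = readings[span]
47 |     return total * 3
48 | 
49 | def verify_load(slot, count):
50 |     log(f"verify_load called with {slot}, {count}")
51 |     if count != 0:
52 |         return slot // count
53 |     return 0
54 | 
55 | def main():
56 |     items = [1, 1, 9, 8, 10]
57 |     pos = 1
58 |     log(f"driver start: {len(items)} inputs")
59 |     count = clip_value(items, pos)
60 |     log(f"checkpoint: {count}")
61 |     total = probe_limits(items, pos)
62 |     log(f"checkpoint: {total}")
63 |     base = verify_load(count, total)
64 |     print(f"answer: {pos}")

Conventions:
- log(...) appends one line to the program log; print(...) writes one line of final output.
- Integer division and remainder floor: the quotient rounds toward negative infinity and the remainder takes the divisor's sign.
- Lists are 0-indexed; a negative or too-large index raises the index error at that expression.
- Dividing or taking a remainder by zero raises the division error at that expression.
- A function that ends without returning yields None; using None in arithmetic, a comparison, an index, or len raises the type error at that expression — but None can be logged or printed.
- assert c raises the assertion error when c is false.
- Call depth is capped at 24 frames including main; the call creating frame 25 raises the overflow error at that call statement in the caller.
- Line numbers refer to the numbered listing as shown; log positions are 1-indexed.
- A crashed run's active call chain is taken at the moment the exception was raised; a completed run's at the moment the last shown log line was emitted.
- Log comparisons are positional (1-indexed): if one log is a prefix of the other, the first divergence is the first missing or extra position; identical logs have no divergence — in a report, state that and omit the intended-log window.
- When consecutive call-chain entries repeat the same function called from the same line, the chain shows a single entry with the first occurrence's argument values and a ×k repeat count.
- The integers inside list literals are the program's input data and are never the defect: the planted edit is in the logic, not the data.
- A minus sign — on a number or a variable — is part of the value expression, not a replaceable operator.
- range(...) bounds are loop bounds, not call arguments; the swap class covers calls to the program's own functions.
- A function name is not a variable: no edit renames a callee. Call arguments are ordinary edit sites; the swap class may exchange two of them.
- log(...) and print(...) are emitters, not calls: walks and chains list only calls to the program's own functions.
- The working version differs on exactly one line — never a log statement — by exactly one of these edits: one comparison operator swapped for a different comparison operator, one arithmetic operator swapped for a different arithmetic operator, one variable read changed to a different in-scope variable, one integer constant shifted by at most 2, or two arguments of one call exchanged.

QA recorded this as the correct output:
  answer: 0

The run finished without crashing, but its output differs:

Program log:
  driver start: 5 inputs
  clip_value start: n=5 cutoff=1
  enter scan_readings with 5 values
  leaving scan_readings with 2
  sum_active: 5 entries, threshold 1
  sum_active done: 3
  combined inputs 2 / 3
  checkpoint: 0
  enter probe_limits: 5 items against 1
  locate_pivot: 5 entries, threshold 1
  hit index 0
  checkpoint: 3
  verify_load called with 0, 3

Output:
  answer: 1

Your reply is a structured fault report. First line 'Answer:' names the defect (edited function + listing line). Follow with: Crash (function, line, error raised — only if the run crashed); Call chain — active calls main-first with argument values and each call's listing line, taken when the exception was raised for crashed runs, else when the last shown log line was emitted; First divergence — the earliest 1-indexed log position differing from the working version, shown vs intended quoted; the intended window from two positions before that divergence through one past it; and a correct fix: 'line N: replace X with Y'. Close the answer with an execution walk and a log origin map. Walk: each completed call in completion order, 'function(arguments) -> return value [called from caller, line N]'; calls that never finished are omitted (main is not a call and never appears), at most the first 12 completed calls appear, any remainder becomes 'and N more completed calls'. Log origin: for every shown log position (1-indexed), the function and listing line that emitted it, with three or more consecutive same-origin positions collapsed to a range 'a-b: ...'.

Answer: the defect is in main at line 64.
The tell: Every logged value matches the working version; the printed result is what differs.
Call chain: main -> verify_load(0, 3) (called at line 63).
First divergence: none; the two logs match at every position.
Execution walk:
  scan_readings([1, 1, 9, 8, 10]) -> 2  [called from clip_value, line 30]
  sum_active([1, 1, 9, 8, 10], 1) -> 3  [called from clip_value, line 31]
  clip_value([1, 1, 9, 8, 10], 1) -> 0  [called from main, line 59]
  locate_pivot([1, 1, 9, 8, 10], 1) -> 0  [called from probe_limits, line 44]
  probe_limits([1, 1, 9, 8, 10], 1) -> 3  [called from main, line 61]
  verify_load(0, 3) -> 0  [called from main, line 63]
Log line origins:
  1 — main, line 58
  2 — clip_value, line 29
  3 — scan_readings, line 2
  4 — scan_readings, line 7
  5 — sum_active, line 11
  6 — sum_active, line 16
  7 — clip_value, line 32
  8 — main, line 60
  9 — probe_limits, line 43
  10 — locate_pivot, line 37
  11 — probe_limits, line 45
  12 — main, line 62
  13 — verify_load, line 50
A correct fix: line 64: replace `pos` with `base`.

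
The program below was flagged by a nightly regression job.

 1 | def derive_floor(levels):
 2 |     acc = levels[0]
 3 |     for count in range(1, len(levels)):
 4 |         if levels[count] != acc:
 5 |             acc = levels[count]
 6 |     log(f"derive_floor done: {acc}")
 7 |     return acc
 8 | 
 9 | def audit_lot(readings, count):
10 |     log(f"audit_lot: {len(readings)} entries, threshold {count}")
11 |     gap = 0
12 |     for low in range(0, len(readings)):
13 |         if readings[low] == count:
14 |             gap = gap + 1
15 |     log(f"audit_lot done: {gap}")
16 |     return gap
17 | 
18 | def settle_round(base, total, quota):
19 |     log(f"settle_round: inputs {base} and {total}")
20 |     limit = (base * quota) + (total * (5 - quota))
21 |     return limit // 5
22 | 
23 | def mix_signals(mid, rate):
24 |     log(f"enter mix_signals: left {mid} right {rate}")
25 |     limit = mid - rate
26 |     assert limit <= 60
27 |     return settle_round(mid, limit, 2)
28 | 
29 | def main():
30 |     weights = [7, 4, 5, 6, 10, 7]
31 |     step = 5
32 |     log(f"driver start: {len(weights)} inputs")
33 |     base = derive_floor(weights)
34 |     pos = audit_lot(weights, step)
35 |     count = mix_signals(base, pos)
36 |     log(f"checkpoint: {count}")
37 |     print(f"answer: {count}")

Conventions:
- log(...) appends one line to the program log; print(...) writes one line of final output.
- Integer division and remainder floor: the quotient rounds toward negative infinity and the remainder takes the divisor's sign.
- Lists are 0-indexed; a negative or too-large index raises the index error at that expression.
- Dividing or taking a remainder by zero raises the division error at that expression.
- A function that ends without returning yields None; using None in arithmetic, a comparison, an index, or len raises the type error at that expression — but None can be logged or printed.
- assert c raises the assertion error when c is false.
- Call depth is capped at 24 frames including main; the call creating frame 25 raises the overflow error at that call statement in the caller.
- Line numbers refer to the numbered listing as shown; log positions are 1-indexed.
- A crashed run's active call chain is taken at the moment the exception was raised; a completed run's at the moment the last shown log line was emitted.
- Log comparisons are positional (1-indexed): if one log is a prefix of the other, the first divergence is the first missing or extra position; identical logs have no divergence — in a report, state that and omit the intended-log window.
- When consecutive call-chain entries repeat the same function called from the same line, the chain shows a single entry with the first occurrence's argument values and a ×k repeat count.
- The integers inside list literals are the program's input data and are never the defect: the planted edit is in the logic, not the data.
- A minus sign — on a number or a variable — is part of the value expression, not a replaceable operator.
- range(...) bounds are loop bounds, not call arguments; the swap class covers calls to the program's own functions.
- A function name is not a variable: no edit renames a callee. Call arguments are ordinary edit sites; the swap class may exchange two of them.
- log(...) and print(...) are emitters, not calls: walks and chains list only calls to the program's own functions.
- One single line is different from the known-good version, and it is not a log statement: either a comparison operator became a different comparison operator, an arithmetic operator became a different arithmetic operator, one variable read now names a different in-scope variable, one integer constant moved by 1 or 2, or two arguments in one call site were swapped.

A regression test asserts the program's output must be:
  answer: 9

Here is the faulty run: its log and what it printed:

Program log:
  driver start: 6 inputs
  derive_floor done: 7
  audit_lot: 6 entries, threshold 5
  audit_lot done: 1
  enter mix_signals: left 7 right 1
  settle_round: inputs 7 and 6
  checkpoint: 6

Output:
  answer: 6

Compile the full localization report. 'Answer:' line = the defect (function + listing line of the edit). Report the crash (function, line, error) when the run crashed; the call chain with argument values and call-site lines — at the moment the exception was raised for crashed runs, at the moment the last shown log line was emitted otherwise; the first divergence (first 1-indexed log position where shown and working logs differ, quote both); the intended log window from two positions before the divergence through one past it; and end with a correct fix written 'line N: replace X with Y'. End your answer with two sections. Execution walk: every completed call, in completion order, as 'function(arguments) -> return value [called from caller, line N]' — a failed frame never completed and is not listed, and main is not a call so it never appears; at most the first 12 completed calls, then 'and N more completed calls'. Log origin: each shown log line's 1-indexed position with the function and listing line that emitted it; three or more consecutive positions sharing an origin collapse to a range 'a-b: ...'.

Answer: the defect is in derive_floor at line 4.
Core observation: At log position 2 the runs split — shown 'derive_floor done: 7', but the working version logs 'derive_floor done: 10'.
Call chain: main.
First divergence: at position 2 the run shows 'derive_floor done: 7' where the working version logs 'derive_floor done: 10'.
Intended log window:
  1: driver start: 6 inputs
  2: derive_floor done: 10
  3: audit_lot: 6 entries, threshold 5
Execution walk:
  derive_floor([7, 4, 5, 6, 10, 7]) -> 7  [called from main, line 33]
  audit_lot([7, 4, 5, 6, 10, 7], 5) -> 1  [called from main, line 34]
  settle_round(7, 6, 2) -> 6  [called from mix_signals, line 27]
  mix_signals(7, 1) -> 6  [called from main, line 35]
Log origins:
  1: logged in main at line 32
  2: logged in derive_floor at line 6
  3: logged in audit_lot at line 10
  4: logged in audit_lot at line 15
  5: logged in mix_signals at line 24
  6: logged in settle_round at line 19
  7: logged in main at line 36
A correct fix: line 4: replace `!=` with `>`.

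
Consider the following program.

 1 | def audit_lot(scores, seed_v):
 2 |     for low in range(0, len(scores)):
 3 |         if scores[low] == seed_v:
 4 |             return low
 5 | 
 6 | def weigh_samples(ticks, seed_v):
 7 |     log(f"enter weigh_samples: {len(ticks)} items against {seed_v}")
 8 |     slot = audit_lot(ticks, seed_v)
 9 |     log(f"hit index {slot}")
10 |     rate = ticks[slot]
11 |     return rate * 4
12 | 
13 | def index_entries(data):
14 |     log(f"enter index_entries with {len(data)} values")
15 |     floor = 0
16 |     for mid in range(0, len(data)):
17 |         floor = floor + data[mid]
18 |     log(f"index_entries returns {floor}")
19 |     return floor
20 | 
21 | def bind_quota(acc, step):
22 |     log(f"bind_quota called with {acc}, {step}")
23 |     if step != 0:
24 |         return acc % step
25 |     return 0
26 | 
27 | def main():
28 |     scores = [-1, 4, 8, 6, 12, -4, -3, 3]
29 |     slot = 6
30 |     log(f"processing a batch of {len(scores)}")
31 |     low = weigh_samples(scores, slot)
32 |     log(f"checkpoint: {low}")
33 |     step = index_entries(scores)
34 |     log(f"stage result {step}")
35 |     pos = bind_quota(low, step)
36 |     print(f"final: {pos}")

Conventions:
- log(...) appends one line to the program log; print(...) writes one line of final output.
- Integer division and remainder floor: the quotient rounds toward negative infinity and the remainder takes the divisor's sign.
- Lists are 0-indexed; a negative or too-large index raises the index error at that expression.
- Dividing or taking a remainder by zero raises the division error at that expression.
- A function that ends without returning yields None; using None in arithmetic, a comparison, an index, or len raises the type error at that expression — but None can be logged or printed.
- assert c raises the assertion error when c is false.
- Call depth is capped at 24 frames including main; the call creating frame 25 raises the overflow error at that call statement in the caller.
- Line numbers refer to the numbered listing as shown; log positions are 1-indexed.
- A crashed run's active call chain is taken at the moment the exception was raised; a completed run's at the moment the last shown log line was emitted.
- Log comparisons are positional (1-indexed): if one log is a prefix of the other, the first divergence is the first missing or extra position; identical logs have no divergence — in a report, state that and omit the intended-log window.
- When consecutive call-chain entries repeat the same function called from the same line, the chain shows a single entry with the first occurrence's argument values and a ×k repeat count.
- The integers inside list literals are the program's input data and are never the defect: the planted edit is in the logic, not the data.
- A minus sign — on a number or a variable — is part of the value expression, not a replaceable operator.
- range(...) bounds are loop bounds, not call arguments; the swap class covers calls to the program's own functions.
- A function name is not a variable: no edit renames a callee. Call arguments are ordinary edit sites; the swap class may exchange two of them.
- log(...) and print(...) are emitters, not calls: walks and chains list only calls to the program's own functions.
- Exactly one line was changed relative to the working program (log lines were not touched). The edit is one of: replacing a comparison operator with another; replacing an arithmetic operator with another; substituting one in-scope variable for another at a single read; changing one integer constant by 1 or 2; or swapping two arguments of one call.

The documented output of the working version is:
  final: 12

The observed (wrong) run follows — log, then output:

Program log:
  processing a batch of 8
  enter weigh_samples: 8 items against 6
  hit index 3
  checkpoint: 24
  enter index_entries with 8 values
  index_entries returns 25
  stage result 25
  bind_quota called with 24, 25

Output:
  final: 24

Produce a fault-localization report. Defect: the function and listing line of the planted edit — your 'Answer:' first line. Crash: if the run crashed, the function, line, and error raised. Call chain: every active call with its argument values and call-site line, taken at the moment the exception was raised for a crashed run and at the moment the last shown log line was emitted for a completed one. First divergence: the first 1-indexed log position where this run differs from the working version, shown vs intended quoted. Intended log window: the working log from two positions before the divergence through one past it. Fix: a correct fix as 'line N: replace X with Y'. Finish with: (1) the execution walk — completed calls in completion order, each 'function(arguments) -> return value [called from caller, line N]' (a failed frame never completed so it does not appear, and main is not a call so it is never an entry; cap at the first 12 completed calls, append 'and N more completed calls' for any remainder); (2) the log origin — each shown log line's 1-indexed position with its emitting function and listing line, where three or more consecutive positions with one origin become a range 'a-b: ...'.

Answer: the defect is in weigh_samples at line 11.
Key observation: Log line 4 is where behavior first shows: 'checkpoint: 24' appears instead of 'checkpoint: 12'.
Call chain: main -> bind_quota(24, 25) (called at line 35).
First divergence: position 4 — the shown line 'checkpoint: 24' should read 'checkpoint: 12'.
Intended log window:
  2: enter weigh_samples: 8 items against 6
  3: hit index 3
  4: checkpoint: 12
  5: enter index_entries with 8 values
Execution walk:
  audit_lot([-1, 4, 8, 6, 12, -4, -3, 3], 6) -> 3  [called from weigh_samples, line 8]
  weigh_samples([-1, 4, 8, 6, 12, -4, -3, 3], 6) -> 24  [called from main, line 31]
  index_entries([-1, 4, 8, 6, 12, -4, -3, 3]) -> 25  [called from main, line 33]
  bind_quota(24, 25) -> 24  [called from main, line 35]
Log line origins:
  1: from main, line 30
  2: from weigh_samples, line 7
  3: from weigh_samples, line 9
  4: from main, line 32
  5: from index_entries, line 14
  6: from index_entries, line 18
  7: from main, line 34
  8: from bind_quota, line 22
A correct fix: line 11: replace `4` with `2`.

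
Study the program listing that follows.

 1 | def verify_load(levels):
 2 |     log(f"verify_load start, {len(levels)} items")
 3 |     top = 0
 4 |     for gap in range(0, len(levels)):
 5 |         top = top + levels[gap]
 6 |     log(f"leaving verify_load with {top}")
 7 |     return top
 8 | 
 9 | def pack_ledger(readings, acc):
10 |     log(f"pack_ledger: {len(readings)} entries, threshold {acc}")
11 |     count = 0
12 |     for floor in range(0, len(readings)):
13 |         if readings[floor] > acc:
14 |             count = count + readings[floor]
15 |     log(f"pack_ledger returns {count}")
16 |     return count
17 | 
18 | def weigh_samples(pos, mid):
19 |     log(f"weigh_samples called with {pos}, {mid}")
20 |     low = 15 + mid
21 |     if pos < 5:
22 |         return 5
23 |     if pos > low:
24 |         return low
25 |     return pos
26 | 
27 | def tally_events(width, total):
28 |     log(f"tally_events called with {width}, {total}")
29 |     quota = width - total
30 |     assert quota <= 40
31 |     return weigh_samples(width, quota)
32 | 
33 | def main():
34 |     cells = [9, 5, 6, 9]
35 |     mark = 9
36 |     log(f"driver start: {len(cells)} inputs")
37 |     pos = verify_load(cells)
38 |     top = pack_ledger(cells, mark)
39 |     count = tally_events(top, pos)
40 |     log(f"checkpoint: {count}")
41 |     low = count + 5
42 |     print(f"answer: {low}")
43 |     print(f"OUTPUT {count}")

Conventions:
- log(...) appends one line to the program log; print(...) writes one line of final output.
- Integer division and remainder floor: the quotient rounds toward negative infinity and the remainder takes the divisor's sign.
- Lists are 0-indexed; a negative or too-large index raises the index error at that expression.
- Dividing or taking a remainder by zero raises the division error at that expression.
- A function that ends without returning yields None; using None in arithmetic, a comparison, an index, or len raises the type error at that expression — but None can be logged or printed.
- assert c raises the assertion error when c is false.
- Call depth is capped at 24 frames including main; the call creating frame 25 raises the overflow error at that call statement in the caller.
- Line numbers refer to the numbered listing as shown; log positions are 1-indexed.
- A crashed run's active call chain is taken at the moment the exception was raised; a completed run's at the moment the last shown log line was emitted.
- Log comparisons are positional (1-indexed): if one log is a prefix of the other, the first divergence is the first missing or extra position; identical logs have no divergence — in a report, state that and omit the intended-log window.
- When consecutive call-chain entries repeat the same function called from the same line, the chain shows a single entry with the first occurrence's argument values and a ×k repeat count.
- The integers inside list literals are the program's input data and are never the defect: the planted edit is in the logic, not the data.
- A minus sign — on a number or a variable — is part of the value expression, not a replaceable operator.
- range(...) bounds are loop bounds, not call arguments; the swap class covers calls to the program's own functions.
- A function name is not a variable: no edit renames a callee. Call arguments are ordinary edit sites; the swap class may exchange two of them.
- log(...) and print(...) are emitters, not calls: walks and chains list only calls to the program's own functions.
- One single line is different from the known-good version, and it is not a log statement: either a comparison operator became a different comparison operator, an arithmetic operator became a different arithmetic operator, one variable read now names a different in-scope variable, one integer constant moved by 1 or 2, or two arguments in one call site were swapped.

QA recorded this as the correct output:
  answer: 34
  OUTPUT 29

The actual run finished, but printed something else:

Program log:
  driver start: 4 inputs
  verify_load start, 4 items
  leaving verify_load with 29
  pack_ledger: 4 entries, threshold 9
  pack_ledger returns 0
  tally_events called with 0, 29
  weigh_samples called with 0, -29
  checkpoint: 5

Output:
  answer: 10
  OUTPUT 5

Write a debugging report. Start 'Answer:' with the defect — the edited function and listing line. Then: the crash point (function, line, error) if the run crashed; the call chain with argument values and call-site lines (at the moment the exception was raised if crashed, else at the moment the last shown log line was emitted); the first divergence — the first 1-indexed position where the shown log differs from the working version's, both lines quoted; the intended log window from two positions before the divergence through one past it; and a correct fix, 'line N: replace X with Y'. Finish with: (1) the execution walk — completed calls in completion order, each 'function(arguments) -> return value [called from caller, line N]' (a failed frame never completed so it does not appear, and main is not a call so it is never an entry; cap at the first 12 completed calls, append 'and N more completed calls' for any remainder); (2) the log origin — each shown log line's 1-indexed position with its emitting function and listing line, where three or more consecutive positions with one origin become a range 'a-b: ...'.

Answer: the defect is in main at line 39.
Key observation: The earliest visible damage is log position 6 — 'tally_events called with 0, 29' rather than the intended 'tally_events called with 29, 0'.
Call chain: main.
First divergence: position 6 — shown 'tally_events called with 0, 29', intended 'tally_events called with 29, 0'.
Intended log window:
  4: pack_ledger: 4 entries, threshold 9
  5: pack_ledger returns 0
  6: tally_events called with 29, 0
  7: weigh_samples called with 29, 29
Execution walk:
  verify_load([9, 5, 6, 9]) -> 29  [called from main, line 37]
  pack_ledger([9, 5, 6, 9], 9) -> 0  [called from main, line 38]
  weigh_samples(0, -29) -> 5  [called from tally_events, line 31]
  tally_events(0, 29) -> 5  [called from main, line 39]
Log line origins:
  1: logged in main at line 36
  2: logged in verify_load at line 2
  3: logged in verify_load at line 6
  4: logged in pack_ledger at line 10
  5: logged in pack_ledger at line 15
  6: logged in tally_events at line 28
  7: logged in weigh_samples at line 19
  8: logged in main at line 40
A correct fix: line 39: replace `tally_events(top, pos)` with `tally_events(pos, top)`.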